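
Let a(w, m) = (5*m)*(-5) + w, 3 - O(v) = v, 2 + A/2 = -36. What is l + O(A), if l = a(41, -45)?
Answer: 1245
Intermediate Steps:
A = -76 (A = -4 + 2*(-36) = -4 - 72 = -76)
O(v) = 3 - v
a(w, m) = w - 25*m (a(w, m) = -25*m + w = w - 25*m)
l = 1166 (l = 41 - 25*(-45) = 41 + 1125 = 1166)
l + O(A) = 1166 + (3 - 1*(-76)) = 1166 + (3 + 76) = 1166 + 79 = 1245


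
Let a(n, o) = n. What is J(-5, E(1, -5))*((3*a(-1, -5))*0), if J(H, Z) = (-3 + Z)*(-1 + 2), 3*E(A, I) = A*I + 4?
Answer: 0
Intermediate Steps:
E(A, I) = 4/3 + A*I/3 (E(A, I) = (A*I + 4)/3 = (4 + A*I)/3 = 4/3 + A*I/3)
J(H, Z) = -3 + Z (J(H, Z) = (-3 + Z)*1 = -3 + Z)
J(-5, E(1, -5))*((3*a(-1, -5))*0) = (-3 + (4/3 + (⅓)*1*(-5)))*((3*(-1))*0) = (-3 + (4/3 - 5/3))*(-3*0) = (-3 - ⅓)*0 = -10/3*0 = 0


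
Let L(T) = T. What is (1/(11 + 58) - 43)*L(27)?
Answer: -26694/23 ≈ -1160.6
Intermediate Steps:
(1/(11 + 58) - 43)*L(27) = (1/(11 + 58) - 43)*27 = (1/69 - 43)*27 = -2966/69*27 = -26694/23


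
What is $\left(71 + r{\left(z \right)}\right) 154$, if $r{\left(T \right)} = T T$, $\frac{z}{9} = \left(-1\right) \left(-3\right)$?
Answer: $123200$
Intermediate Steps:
$z = 27$ ($z = 9 \left(\left(-1\right) \left(-3\right)\right) = 9 \cdot 3 = 27$)
$r{\left(T \right)} = T^{2}$
$\left(71 + r{\left(z \right)}\right) 154 = \left(71 + 27^{2}\right) 154 = \left(71 + 729\right) 154 = 800 \cdot 154 = 123200$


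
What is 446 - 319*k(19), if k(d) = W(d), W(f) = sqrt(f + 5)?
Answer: 446 - 638*sqrt(6) ≈ -1116.8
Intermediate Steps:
W(f) = sqrt(5 + f)
k(d) = sqrt(5 + d)
446 - 319*k(19) = 446 - 319*sqrt(5 + 19) = 446 - 638*sqrt(6)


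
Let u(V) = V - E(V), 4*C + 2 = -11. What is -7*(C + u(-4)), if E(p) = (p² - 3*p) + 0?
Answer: 987/4 ≈ 246.75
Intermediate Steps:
C = -13/4 (C = -½ + (¼)*(-11) = -½ - 11/4 = -13/4 ≈ -3.2500)
E(p) = p² - 3*p
u(V) = V - V*(-3 + V)
-7*(C + u(-4)) = -7*(-13/4 - 4*(4 - 1*(-4))) = -7*(-13/4 - 4*(4 + 4)) = -7*(-13/4 - 4*8) = -7*(-13/4 - 32) = -7*(-141/4) = 987/4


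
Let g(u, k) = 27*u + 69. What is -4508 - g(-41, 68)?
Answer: -3470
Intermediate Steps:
g(u, k) = 69 + 27*u
-4508 - g(-41, 68) = -4508 - (69 + 27*(-41)) = -4508 - (69 - 1107) = -4508 - 1*(-1038) = -4508 + 1038 = -3470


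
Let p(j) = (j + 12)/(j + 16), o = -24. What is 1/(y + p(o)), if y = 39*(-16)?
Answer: -2/1245 ≈ -0.0016064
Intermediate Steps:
p(j) = (12 + j)/(16 + j)
y = -624
1/(y + p(o)) = 1/(-624 + (12 - 24)/(16 - 24)) = 1/(-624 - 12/(-8)) = 1/(-624 - ⅛*(-12)) = 1/(-624 + 3/2) = 1/(-1245/2) = -2/1245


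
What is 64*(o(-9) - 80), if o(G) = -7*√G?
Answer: -5120 - 1344*I ≈ -5120.0 - 1344.0*I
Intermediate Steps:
64*(o(-9) - 80) = 64*(-21*I - 80) = 64*(-80 - 21*I) = -5120 - 1344*I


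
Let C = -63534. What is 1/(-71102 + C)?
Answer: -1/134636 ≈ -7.4274e-6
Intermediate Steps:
1/(-71102 + C) = 1/(-71102 - 63534) = 1/(-134636) = -1/134636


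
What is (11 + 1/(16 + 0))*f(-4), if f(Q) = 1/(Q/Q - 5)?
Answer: -177/64 ≈ -2.7656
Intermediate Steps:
f(Q) = -¼ (f(Q) = 1/(1 - 5) = 1/(-4) = -¼)
(11 + 1/(16 + 0))*f(-4) = (11 + 1/(16 + 0))*(-¼) = (11 + 1/16)*(-¼) = (177/16)*(-¼) = -177/64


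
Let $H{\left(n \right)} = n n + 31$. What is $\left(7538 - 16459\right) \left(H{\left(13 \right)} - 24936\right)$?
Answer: $220669856$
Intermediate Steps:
$H{\left(n \right)} = 31 + n^{2}$ ($H{\left(n \right)} = n^{2} + 31 = 31 + n^{2}$)
$\left(7538 - 16459\right) \left(H{\left(13 \right)} - 24936\right) = \left(7538 - 16459\right) \left(\left(31 + 13^{2}\right) - 24936\right) = - 8921 \left(\left(31 + 169\right) - 24936\right) = - 8921 \left(200 - 24936\right) = \left(-8921\right) \left(-24736\right) = 220669856$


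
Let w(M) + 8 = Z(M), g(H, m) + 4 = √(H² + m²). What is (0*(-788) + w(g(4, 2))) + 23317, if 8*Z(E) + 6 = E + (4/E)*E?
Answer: 93233/4 + √5/4 ≈ 23309.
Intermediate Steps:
Z(E) = -¼ + E/8 (Z(E) = -¾ + (E + (4/E)*E)/8 = -¾ + (E + 4)/8 = -¾ + (4 + E)/8 = -¾ + (½ + E/8) = -¼ + E/8)
g(H, m) = -4 + √(H² + m²)
w(M) = -33/4 + M/8 (w(M) = -8 + (-¼ + M/8) = -33/4 + M/8)
(0*(-788) + w(g(4, 2))) + 23317 = (0*(-788) + (-33/4 + (-4 + √(4² + 2²))/8)) + 23317 = (0 + (-33/4 + (-4 + √(16 + 4))/8)) + 23317 = (0 + (-33/4 + (-4 + √20)/8)) + 23317 = (0 + (-33/4 + (-4 + 2*√5)/8)) + 23317 = (0 + (-33/4 + (-½ + √5/4))) + 23317 = (0 + (-35/4 + √5/4)) + 23317 = (-35/4 + √5/4) + 23317 = 93233/4 + √5/4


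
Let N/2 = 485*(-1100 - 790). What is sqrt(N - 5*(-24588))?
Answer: 6*I*sqrt(47510) ≈ 1307.8*I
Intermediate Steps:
N = -1833300 (N = 2*(485*(-1100 - 790)) = 2*(485*(-1890)) = 2*(-916650) = -1833300)
sqrt(N - 5*(-24588)) = sqrt(-1833300 - 5*(-24588)) = sqrt(-1833300 + 122940) = sqrt(-1710360) = 6*I*sqrt(47510)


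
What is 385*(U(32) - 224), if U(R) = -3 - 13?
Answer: -92400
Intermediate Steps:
U(R) = -16
385*(U(32) - 224) = 385*(-16 - 224) = 385*(-240) = -92400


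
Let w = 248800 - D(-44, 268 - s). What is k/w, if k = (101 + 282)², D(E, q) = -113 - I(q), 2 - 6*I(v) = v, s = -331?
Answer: 293378/497627 ≈ 0.58955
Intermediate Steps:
I(v) = ⅓ - v/6
D(E, q) = -340/3 + q/6 (D(E, q) = -113 - (⅓ - q/6) = -113 + (-⅓ + q/6) = -340/3 + q/6)
w = 497627/2 (w = 248800 - (-340/3 + (268 - 1*(-331))/6) = 248800 - (-340/3 + (268 + 331)/6) = 248800 - (-340/3 + (⅙)*599) = 248800 - (-340/3 + 599/6) = 248800 - 1*(-27/2) = 248800 + 27/2 = 497627/2 ≈ 2.4881e+5)
k = 146689 (k = 383² = 146689)
k/w = 146689/(497627/2) = 146689*(2/497627) = 293378/497627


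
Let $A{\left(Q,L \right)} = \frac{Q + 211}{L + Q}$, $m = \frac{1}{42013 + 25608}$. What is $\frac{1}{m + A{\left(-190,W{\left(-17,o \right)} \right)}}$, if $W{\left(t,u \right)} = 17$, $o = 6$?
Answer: $- \frac{11698433}{1419868} \approx -8.2391$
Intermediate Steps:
$m = \frac{1}{67621} \approx 1.4788 \cdot 10^{-5}$
$A{\left(Q,L \right)} = \frac{211 + Q}{L + Q}$
$\frac{1}{m + A{\left(-190,W{\left(-17,o \right)} \right)}} = \frac{1}{\frac{1}{67621} + \frac{211 - 190}{17 - 190}} = \frac{1}{\frac{1}{67621} + \frac{1}{-173} \cdot 21} = \frac{1}{\frac{1}{67621} - \frac{21}{173}} = \frac{1}{- \frac{1419868}{11698433}} = - \frac{11698433}{1419868}$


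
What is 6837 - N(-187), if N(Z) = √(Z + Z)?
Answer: 6837 - I*√374 ≈ 6837.0 - 19.339*I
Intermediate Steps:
N(Z) = √2*√Z (N(Z) = √(2*Z) = √2*√Z)
6837 - N(-187) = 6837 - √2*√(-187) = 6837 - √2*I*√187 = 6837 - I*√374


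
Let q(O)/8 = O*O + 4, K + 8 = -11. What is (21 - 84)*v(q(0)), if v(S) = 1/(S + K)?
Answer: -63/13 ≈ -4.8462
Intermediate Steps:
K = -19 (K = -8 - 11 = -19)
q(O) = 32 + 8*O² (q(O) = 8*(O*O + 4) = 8*(O² + 4) = 8*(4 + O²) = 32 + 8*O²)
v(S) = 1/(-19 + S) (v(S) = 1/(S - 19) = 1/(-19 + S))
(21 - 84)*v(q(0)) = (21 - 84)/(-19 + (32 + 8*0²)) = -63/(-19 + (32 + 8*0)) = -63/(-19 + (32 + 0)) = -63/(-19 + 32) = -63/13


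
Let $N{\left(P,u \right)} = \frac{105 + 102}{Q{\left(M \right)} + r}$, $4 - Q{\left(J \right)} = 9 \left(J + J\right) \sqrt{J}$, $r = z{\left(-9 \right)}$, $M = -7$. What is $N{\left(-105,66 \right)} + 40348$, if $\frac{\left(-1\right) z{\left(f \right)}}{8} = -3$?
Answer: $\frac{161271163}{3997} - \frac{1863 i \sqrt{7}}{7994} \approx 40348.0 - 0.61659 i$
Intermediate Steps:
$z{\left(f \right)} = 24$ ($z{\left(f \right)} = \left(-8\right) \left(-3\right) = 24$)
$r = 24$
$Q{\left(J \right)} = 4 - 18 J^{\frac{3}{2}}$ ($Q{\left(J \right)} = 4 - 9 \left(J + J\right) \sqrt{J} = 4 - 9 \cdot 2 J \sqrt{J} = 4 - 18 J \sqrt{J} = 4 - 18 J^{\frac{3}{2}}$)
$N{\left(P,u \right)} = \frac{207}{28 + 126 i \sqrt{7}}$ ($N{\left(P,u \right)} = \frac{105 + 102}{\left(4 - 18 \left(-7\right)^{\frac{3}{2}}\right) + 24} = \frac{207}{\left(4 - 18 \left(- 7 i \sqrt{7}\right)\right) + 24} = \frac{207}{\left(4 + 126 i \sqrt{7}\right) + 24} = \frac{207}{28 + 126 i \sqrt{7}}$)
$N{\left(-105,66 \right)} + 40348 = \left(\frac{207}{3997} - \frac{1863 i \sqrt{7}}{7994}\right) + 40348 = \frac{161271163}{3997} - \frac{1863 i \sqrt{7}}{7994}$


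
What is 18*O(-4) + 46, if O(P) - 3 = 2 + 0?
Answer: 136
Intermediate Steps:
O(P) = 5 (O(P) = 3 + (2 + 0) = 3 + 2 = 5)
18*O(-4) + 46 = 18*5 + 46 = 90 + 46 = 136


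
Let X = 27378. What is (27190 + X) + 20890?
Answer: 75458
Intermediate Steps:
(27190 + X) + 20890 = (27190 + 27378) + 20890 = 54568 + 20890 = 75458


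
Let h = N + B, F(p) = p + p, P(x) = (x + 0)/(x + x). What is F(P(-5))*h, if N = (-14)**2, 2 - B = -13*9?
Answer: 315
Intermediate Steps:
B = 119 (B = 2 - (-13)*9 = 2 - 1*(-117) = 2 + 117 = 119)
P(x) = 1/2 (P(x) = x/((2*x)) = x*(1/(2*x)) = 1/2)
F(p) = 2*p
N = 196
h = 315 (h = 196 + 119 = 315)
F(P(-5))*h = (2*(1/2))*315 = 1*315 = 315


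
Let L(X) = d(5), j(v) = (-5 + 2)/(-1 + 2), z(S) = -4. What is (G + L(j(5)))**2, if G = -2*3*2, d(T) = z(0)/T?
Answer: 4096/25 ≈ 163.84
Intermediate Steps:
j(v) = -3 (j(v) = -3/1 = -3*1 = -3)
d(T) = -4/T
G = -12 (G = -6*2 = -12)
L(X) = -4/5
(G + L(j(5)))**2 = (-12 - 4/5)**2 = (-64/5)**2 = 4096/25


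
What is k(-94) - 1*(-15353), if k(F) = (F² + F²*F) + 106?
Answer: -806289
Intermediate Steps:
k(F) = 106 + F² + F³ (k(F) = (F² + F³) + 106 = 106 + F² + F³)
k(-94) - 1*(-15353) = (106 + (-94)² + (-94)³) - 1*(-15353) = (106 + 8836 - 830584) + 15353 = -821642 + 15353 = -806289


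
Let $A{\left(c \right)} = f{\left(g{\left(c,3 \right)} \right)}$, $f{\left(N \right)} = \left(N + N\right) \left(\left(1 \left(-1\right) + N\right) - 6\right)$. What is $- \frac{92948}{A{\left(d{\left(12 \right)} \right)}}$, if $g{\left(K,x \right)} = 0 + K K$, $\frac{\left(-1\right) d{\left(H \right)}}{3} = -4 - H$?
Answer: $- \frac{23237}{2646144} \approx -0.0087815$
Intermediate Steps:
$d{\left(H \right)} = 12 + 3 H$ ($d{\left(H \right)} = - 3 \left(-4 - H\right) = 12 + 3 H$)
$g{\left(K,x \right)} = K^{2}$ ($g{\left(K,x \right)} = 0 + K^{2} = K^{2}$)
$f{\left(N \right)} = 2 N \left(-7 + N\right)$ ($f{\left(N \right)} = 2 N \left(\left(-1 + N\right) - 6\right) = 2 N \left(-7 + N\right)$)
$A{\left(c \right)} = 2 c^{2} \left(-7 + c^{2}\right)$
$- \frac{92948}{A{\left(d{\left(12 \right)} \right)}} = - \frac{92948}{2 \left(12 + 3 \cdot 12\right)^{2} \left(-7 + \left(12 + 3 \cdot 12\right)^{2}\right)} = - \frac{92948}{2 \left(12 + 36\right)^{2} \left(-7 + \left(12 + 36\right)^{2}\right)} = - \frac{92948}{2 \cdot 48^{2} \left(-7 + 48^{2}\right)} = - \frac{92948}{2 \cdot 2304 \left(-7 + 2304\right)} = - \frac{92948}{2 \cdot 2304 \cdot 2297} = - \frac{92948}{10584576} = \left(-92948\right) \frac{1}{10584576} = - \frac{23237}{2646144}$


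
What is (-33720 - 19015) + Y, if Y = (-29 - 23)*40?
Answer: -54815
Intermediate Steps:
Y = -2080 (Y = -52*40 = -2080)
(-33720 - 19015) + Y = (-33720 - 19015) - 2080 = -52735 - 2080 = -54815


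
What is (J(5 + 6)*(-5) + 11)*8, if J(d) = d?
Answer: -352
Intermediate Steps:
(J(5 + 6)*(-5) + 11)*8 = ((5 + 6)*(-5) + 11)*8 = (11*(-5) + 11)*8 = (-55 + 11)*8 = -44*8 = -352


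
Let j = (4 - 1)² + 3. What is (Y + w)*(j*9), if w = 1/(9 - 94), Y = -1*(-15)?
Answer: 137592/85 ≈ 1618.7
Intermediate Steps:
Y = 15
w = -1/85 (w = 1/(-85) = -1/85 ≈ -0.011765)
j = 12 (j = 3² + 3 = 9 + 3 = 12)
(Y + w)*(j*9) = (15 - 1/85)*(12*9) = (1274/85)*108 = 137592/85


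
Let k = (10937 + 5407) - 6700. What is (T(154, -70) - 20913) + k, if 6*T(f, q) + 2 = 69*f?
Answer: -28495/3 ≈ -9498.3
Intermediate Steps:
T(f, q) = -1/3 + 23*f/2 (T(f, q) = -1/3 + (69*f)/6 = -1/3 + 23*f/2)
k = 9644 (k = 16344 - 6700 = 9644)
(T(154, -70) - 20913) + k = ((-1/3 + (23/2)*154) - 20913) + 9644 = ((-1/3 + 1771) - 20913) + 9644 = (5312/3 - 20913) + 9644 = -57427/3 + 9644 = -28495/3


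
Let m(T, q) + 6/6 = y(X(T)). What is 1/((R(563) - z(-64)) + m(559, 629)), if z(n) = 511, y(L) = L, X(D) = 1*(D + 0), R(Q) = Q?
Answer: 1/610 ≈ 0.0016393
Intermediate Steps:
X(D) = D (X(D) = 1*D = D)
m(T, q) = -1 + T
1/((R(563) - z(-64)) + m(559, 629)) = 1/((563 - 1*511) + (-1 + 559)) = 1/((563 - 511) + 558) = 1/(52 + 558) = 1/610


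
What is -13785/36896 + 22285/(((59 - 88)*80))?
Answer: -10677607/1069984 ≈ -9.9792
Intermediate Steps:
-13785/36896 + 22285/(((59 - 88)*80)) = -13785*1/36896 + 22285/((-29*80)) = -13785/36896 + 22285/(-2320) = -13785/36896 + 22285*(-1/2320) = -13785/36896 - 4457/464 = -10677607/1069984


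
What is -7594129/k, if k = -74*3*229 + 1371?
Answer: 7594129/49467 ≈ 153.52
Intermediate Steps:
k = -49467 (k = -222*229 + 1371 = -50838 + 1371 = -49467)
-7594129/k = -7594129/(-49467) = -7594129*(-1/49467) = 7594129/49467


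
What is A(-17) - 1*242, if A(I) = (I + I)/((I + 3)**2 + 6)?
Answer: -24459/101 ≈ -242.17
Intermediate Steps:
A(I) = 2*I/(6 + (3 + I)**2) (A(I) = (2*I)/((3 + I)**2 + 6) = (2*I)/(6 + (3 + I)**2) = 2*I/(6 + (3 + I)**2))
A(-17) - 1*242 = 2*(-17)/(6 + (3 - 17)**2) - 1*242 = 2*(-17)/(6 + (-14)**2) - 242 = 2*(-17)/(6 + 196) - 242 = 2*(-17)/202 - 242 = 2*(-17)*(1/202) - 242 = -17/101 - 242 = -24459/101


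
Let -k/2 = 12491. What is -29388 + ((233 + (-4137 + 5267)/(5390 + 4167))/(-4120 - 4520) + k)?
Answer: -1496489321837/27524160 ≈ -54370.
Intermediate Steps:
k = -24982 (k = -2*12491 = -24982)
-29388 + ((233 + (-4137 + 5267)/(5390 + 4167))/(-4120 - 4520) + k) = -29388 + ((233 + (-4137 + 5267)/(5390 + 4167))/(-4120 - 4520) - 24982) = -29388 + ((233 + 1130/9557)/(-8640) - 24982) = -29388 + ((233 + 1130*(1/9557))*(-1/8640) - 24982) = -29388 + ((233 + 1130/9557)*(-1/8640) - 24982) = -29388 + ((2227911/9557)*(-1/8640) - 24982) = -29388 + (-742637/27524160 - 24982) = -29388 - 687609307757/27524160 = -1496489321837/27524160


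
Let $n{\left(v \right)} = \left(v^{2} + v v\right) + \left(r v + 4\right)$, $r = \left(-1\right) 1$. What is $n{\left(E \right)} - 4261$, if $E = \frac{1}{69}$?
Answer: $- \frac{20267644}{4761} \approx -4257.0$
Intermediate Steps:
$r = -1$
$E = \frac{1}{69} \approx 0.014493$
$n{\left(v \right)} = 4 - v + 2 v^{2}$ ($n{\left(v \right)} = \left(v^{2} + v v\right) - \left(-4 + v\right) = \left(v^{2} + v^{2}\right) - \left(-4 + v\right) = 2 v^{2} - \left(-4 + v\right) = 4 - v + 2 v^{2}$)
$n{\left(E \right)} - 4261 = \left(4 - \frac{1}{69} + \frac{2}{4761}\right) - 4261 = \frac{18977}{4761} - 4261 = - \frac{20267644}{4761}$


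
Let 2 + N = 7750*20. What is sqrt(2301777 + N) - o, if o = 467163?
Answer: -467163 + 15*sqrt(10919) ≈ -4.6560e+5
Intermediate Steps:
N = 154998 (N = -2 + 7750*20 = -2 + 155000 = 154998)
sqrt(2301777 + N) - o = sqrt(2301777 + 154998) - 1*467163 = sqrt(2456775) - 467163 = 15*sqrt(10919) - 467163 = -467163 + 15*sqrt(10919)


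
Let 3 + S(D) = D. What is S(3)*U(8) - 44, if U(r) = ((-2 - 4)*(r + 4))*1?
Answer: -44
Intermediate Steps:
S(D) = -3 + D
U(r) = -24 - 6*r (U(r) = -6*(4 + r)*1 = (-24 - 6*r)*1 = -24 - 6*r)
S(3)*U(8) - 44 = (-3 + 3)*(-24 - 6*8) - 44 = 0*(-24 - 48) - 44 = 0*(-72) - 44 = 0 - 44 = -44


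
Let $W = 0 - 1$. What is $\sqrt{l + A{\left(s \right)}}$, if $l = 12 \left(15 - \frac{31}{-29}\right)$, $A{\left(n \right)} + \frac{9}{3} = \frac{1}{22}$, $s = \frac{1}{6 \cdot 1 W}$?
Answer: $\frac{\sqrt{77286682}}{638} \approx 13.779$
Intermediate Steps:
$W = -1$
$s = - \frac{1}{6}$ ($s = \frac{1}{6 \cdot 1 \left(-1\right)} = \frac{1}{6 \left(-1\right)} = \frac{1}{-6} = - \frac{1}{6} \approx -0.16667$)
$A{\left(n \right)} = - \frac{65}{22}$ ($A{\left(n \right)} = -3 + \frac{1}{22} = - \frac{65}{22}$)
$l = \frac{5592}{29}$ ($l = 12 \left(15 - - \frac{31}{29}\right) = 12 \left(15 + \frac{31}{29}\right) = 12 \cdot \frac{466}{29} = \frac{5592}{29} \approx 192.83$)
$\sqrt{l + A{\left(s \right)}} = \sqrt{\frac{5592}{29} - \frac{65}{22}} = \sqrt{\frac{121139}{638}} = \frac{\sqrt{77286682}}{638}$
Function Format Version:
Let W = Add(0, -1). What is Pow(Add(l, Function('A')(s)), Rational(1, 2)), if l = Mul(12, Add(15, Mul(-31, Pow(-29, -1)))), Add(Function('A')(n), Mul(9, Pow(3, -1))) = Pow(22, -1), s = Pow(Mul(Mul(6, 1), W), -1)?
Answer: Mul(Rational(1, 638), Pow(77286682, Rational(1, 2))) ≈ 13.779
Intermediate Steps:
W = -1
s = Rational(-1, 6) (s = Pow(Mul(Mul(6, 1), -1), -1) = Pow(Mul(6, -1), -1) = Pow(-6, -1) = Rational(-1, 6) ≈ -0.16667)
Function('A')(n) = Rational(-65, 22) (Function('A')(n) = Add(-3, Pow(22, -1)) = Add(-3, Rational(1, 22)) = Rational(-65, 22))
l = Rational(5592, 29) (l = Mul(12, Add(15, Mul(-31, Rational(-1, 29)))) = Mul(12, Add(15, Rational(31, 29))) = Mul(12, Rational(466, 29)) = Rational(5592, 29) ≈ 192.83)
Pow(Add(l, Function('A')(s)), Rational(1, 2)) = Pow(Add(Rational(5592, 29), Rational(-65, 22)), Rational(1, 2)) = Pow(Rational(121139, 638), Rational(1, 2)) = Mul(Rational(1, 638), Pow(77286682, Rational(1, 2)))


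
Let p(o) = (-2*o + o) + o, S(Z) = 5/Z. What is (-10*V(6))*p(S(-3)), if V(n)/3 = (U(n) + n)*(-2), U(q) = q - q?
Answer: 0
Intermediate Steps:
U(q) = 0
V(n) = -6*n (V(n) = 3*((0 + n)*(-2)) = 3*(n*(-2)) = 3*(-2*n) = -6*n)
p(o) = 0 (p(o) = -o + o = 0)
(-10*V(6))*p(S(-3)) = -(-60)*6*0 = -10*(-36)*0 = 360*0 = 0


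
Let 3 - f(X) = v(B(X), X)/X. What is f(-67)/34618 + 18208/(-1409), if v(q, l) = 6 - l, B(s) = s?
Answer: -21115679191/1634021527 ≈ -12.923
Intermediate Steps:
f(X) = 3 - (6 - X)/X
f(-67)/34618 + 18208/(-1409) = (4 - 6/(-67))/34618 + 18208/(-1409) = (4 - 6*(-1/67))*(1/34618) + 18208*(-1/1409) = (4 + 6/67)*(1/34618) - 18208/1409 = (274/67)*(1/34618) - 18208/1409 = 137/1159703 - 18208/1409 = -21115679191/1634021527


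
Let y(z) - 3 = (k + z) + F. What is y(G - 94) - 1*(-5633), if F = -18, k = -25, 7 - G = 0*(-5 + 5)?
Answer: 5506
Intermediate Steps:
G = 7 (G = 7 - 0*(-5 + 5) = 7 - 0*0 = 7 - 1*0 = 7 + 0 = 7)
y(z) = -40 + z (y(z) = 3 + ((-25 + z) - 18) = 3 + (-43 + z) = -40 + z)
y(G - 94) - 1*(-5633) = (-40 + (7 - 94)) - 1*(-5633) = (-40 - 87) + 5633 = -127 + 5633 = 5506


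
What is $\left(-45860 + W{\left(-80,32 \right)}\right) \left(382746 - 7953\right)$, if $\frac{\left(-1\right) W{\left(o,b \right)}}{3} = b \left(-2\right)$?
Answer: $-17116046724$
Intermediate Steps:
$W{\left(o,b \right)} = 6 b$ ($W{\left(o,b \right)} = - 3 b \left(-2\right) = - 3 \left(- 2 b\right) = 6 b$)
$\left(-45860 + W{\left(-80,32 \right)}\right) \left(382746 - 7953\right) = \left(-45860 + 6 \cdot 32\right) \left(382746 - 7953\right) = \left(-45860 + 192\right) 374793 = \left(-45668\right) 374793 = -17116046724$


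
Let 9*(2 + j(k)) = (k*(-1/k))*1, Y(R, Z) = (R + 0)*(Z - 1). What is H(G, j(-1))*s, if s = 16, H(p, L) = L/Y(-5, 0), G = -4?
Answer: -304/45 ≈ -6.7556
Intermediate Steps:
Y(R, Z) = R*(-1 + Z)
j(k) = -19/9 (j(k) = -2 + ((k*(-1/k))*1)/9 = -2 + (-1*1)/9 = -2 + (1/9)*(-1) = -2 - 1/9 = -19/9)
H(p, L) = L/5 (H(p, L) = L/((-5*(-1 + 0))) = L/((-5*(-1))) = L/5)
H(G, j(-1))*s = ((1/5)*(-19/9))*16 = -19/45*16 = -304/45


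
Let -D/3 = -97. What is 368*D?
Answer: 107088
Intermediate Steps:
D = 291 (D = -3*(-97) = 291)
368*D = 368*291 = 107088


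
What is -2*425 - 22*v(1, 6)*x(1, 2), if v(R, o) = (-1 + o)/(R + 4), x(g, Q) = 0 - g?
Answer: -828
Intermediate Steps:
x(g, Q) = -g
v(R, o) = (-1 + o)/(4 + R)
-2*425 - 22*v(1, 6)*x(1, 2) = -2*425 - 22*((-1 + 6)/(4 + 1))*(-1*1) = -850 - 22*(5/5)*(-1) = -850 - 22*((1/5)*5)*(-1) = -850 - 22*1*(-1) = -850 - 22*(-1) = -850 - 1*(-22) = -850 + 22 = -828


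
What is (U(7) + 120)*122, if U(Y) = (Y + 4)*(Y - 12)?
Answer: 7930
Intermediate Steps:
U(Y) = (-12 + Y)*(4 + Y) (U(Y) = (4 + Y)*(-12 + Y) = (-12 + Y)*(4 + Y))
(U(7) + 120)*122 = ((-48 + 7² - 8*7) + 120)*122 = ((-48 + 49 - 56) + 120)*122 = (-55 + 120)*122 = 65*122 = 7930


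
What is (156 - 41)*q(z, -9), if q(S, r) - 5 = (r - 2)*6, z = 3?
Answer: -7015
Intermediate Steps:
q(S, r) = -7 + 6*r (q(S, r) = 5 + (r - 2)*6 = 5 + (-2 + r)*6 = 5 + (-12 + 6*r) = -7 + 6*r)
(156 - 41)*q(z, -9) = (156 - 41)*(-7 + 6*(-9)) = 115*(-7 - 54) = 115*(-61) = -7015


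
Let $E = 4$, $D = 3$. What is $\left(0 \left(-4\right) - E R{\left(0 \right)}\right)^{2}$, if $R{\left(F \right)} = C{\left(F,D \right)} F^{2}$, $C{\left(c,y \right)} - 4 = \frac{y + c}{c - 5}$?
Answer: $0$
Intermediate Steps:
$C{\left(c,y \right)} = 4 + \frac{c + y}{-5 + c}$ ($C{\left(c,y \right)} = 4 + \frac{y + c}{c - 5} = 4 + \frac{c + y}{-5 + c}$)
$R{\left(F \right)} = \frac{F^{2} \left(-17 + 5 F\right)}{-5 + F}$ ($R{\left(F \right)} = \frac{-20 + 3 + 5 F}{-5 + F} F^{2} = \frac{-17 + 5 F}{-5 + F} F^{2} = \frac{F^{2} \left(-17 + 5 F\right)}{-5 + F}$)
$\left(0 \left(-4\right) - E R{\left(0 \right)}\right)^{2} = \left(0 \left(-4\right) \left(-1\right) 4 \frac{0^{2} \left(-17 + 5 \cdot 0\right)}{-5 + 0}\right)^{2} = \left(0 \left(- 4 \frac{0 \left(-17 + 0\right)}{-5}\right)\right)^{2} = \left(0 \left(- 4 \cdot 0 \left(- \frac{1}{5}\right) \left(-17\right)\right)\right)^{2} = \left(0 \left(\left(-4\right) 0\right)\right)^{2} = \left(0 \cdot 0\right)^{2} = 0^{2} = 0$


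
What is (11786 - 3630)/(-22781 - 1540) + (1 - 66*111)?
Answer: -178159481/24321 ≈ -7325.3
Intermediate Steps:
(11786 - 3630)/(-22781 - 1540) + (1 - 66*111) = 8156/(-24321) + (1 - 7326) = 8156*(-1/24321) - 7325 = -8156/24321 - 7325 = -178159481/24321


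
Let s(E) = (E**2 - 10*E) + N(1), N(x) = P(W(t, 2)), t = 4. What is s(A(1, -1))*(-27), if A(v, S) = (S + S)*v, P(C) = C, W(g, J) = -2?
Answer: -594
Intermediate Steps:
N(x) = -2
A(v, S) = 2*S*v (A(v, S) = (2*S)*v = 2*S*v)
s(E) = -2 + E**2 - 10*E (s(E) = (E**2 - 10*E) - 2 = -2 + E**2 - 10*E)
s(A(1, -1))*(-27) = (-2 + (2*(-1)*1)**2 - 20*(-1))*(-27) = (-2 + (-2)**2 - 10*(-2))*(-27) = (-2 + 4 + 20)*(-27) = 22*(-27) = -594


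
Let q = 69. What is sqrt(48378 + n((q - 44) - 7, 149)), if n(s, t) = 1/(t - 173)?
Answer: sqrt(6966426)/12 ≈ 219.95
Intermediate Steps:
n(s, t) = 1/(-173 + t)
sqrt(48378 + n((q - 44) - 7, 149)) = sqrt(48378 + 1/(-173 + 149)) = sqrt(48378 + 1/(-24)) = sqrt(48378 - 1/24) = sqrt(1161071/24) = sqrt(6966426)/12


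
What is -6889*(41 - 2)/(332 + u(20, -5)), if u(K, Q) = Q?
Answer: -89557/109 ≈ -821.62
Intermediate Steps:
-6889*(41 - 2)/(332 + u(20, -5)) = -6889*(41 - 2)/(332 - 5) = -268671/327 = -6889*13/109 = -89557/109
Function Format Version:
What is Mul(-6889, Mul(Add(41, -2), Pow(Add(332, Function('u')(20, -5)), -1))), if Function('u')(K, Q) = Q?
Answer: Rational(-89557, 109) ≈ -821.62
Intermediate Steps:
Mul(-6889, Mul(Add(41, -2), Pow(Add(332, Function('u')(20, -5)), -1))) = Mul(-6889, Mul(Add(41, -2), Pow(Add(332, -5), -1))) = Mul(-6889, Mul(39, Pow(327, -1))) = Mul(-6889, Mul(39, Rational(1, 327))) = Mul(-6889, Rational(13, 109)) = Rational(-89557, 109)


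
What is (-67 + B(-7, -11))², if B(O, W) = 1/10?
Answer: 447561/100 ≈ 4475.6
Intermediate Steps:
B(O, W) = ⅒
(-67 + B(-7, -11))² = (-67 + ⅒)² = (-669/10)² = 447561/100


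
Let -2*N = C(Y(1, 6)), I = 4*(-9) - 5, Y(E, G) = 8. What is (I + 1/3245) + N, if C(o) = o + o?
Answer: -159004/3245 ≈ -49.000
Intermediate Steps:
C(o) = 2*o
I = -41 (I = -36 - 5 = -41)
N = -8 ≈ -8.0000
(I + 1/3245) + N = (-41 + 1/3245) - 8 = -133044/3245 - 8 = -159004/3245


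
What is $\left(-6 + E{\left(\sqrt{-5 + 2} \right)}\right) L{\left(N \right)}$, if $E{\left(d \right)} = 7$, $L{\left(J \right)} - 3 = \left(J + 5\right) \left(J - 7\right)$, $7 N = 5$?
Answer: $- \frac{1613}{49} \approx -32.918$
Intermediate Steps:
$N = \frac{5}{7}$ ($N = \frac{1}{7} \cdot 5 = \frac{5}{7} \approx 0.71429$)
$L{\left(J \right)} = 3 + \left(-7 + J\right) \left(5 + J\right)$ ($L{\left(J \right)} = 3 + \left(J + 5\right) \left(J - 7\right) = 3 + \left(5 + J\right) \left(-7 + J\right) = 3 + \left(-7 + J\right) \left(5 + J\right)$)
$\left(-6 + E{\left(\sqrt{-5 + 2} \right)}\right) L{\left(N \right)} = \left(-6 + 7\right) \left(-32 + \left(\frac{5}{7}\right)^{2} - \frac{10}{7}\right) = 1 \left(-32 + \frac{25}{49} - \frac{10}{7}\right) = 1 \left(- \frac{1613}{49}\right) = - \frac{1613}{49}$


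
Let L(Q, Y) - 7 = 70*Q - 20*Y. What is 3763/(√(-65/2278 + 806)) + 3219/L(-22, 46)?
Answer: -3219/2453 + 3763*√4182414834/1836003 ≈ 131.24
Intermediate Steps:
L(Q, Y) = 7 - 20*Y + 70*Q (L(Q, Y) = 7 + (70*Q - 20*Y) = 7 + (-20*Y + 70*Q) = 7 - 20*Y + 70*Q)
3763/(√(-65/2278 + 806)) + 3219/L(-22, 46) = 3763/(√(-65/2278 + 806)) + 3219/(7 - 20*46 + 70*(-22)) = 3763/(√(-65*1/2278 + 806)) + 3219/(7 - 920 - 1540) = 3763/(√(-65/2278 + 806)) + 3219/(-2453) = 3763/(√(1836003/2278)) + 3219*(-1/2453) = 3763/((√4182414834/2278)) - 3219/2453 = 3763*(√4182414834/1836003) - 3219/2453 = 3763*√4182414834/1836003 - 3219/2453 = -3219/2453 + 3763*√4182414834/1836003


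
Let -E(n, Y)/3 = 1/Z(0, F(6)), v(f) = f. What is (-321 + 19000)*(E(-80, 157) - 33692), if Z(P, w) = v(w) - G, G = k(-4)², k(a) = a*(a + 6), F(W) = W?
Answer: -36501250307/58 ≈ -6.2933e+8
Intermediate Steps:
k(a) = a*(6 + a)
G = 64 (G = (-4*(6 - 4))² = (-4*2)² = (-8)² = 64)
Z(P, w) = -64 + w (Z(P, w) = w - 1*64 = w - 64 = -64 + w)
E(n, Y) = 3/58 (E(n, Y) = -3/(-64 + 6) = -3/(-58) = -3*(-1/58) = 3/58)
(-321 + 19000)*(E(-80, 157) - 33692) = (-321 + 19000)*(3/58 - 33692) = 18679*(-1954133/58) = -36501250307/58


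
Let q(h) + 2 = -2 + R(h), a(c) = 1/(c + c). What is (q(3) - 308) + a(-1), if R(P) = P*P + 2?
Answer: -603/2 ≈ -301.50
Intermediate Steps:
R(P) = 2 + P**2 (R(P) = P**2 + 2 = 2 + P**2)
a(c) = 1/(2*c)
q(h) = -2 + h**2 (q(h) = -2 + (-2 + (2 + h**2)) = -2 + h**2)
(q(3) - 308) + a(-1) = ((-2 + 3**2) - 308) + (1/2)/(-1) = ((-2 + 9) - 308) + (1/2)*(-1) = (7 - 308) - 1/2 = -301 - 1/2 = -603/2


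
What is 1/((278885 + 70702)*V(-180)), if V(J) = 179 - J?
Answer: 1/125501733 ≈ 7.9680e-9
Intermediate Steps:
1/((278885 + 70702)*V(-180)) = 1/((278885 + 70702)*(179 - 1*(-180))) = 1/(349587*(179 + 180)) = (1/349587)/359 = (1/349587)*(1/359) = 1/125501733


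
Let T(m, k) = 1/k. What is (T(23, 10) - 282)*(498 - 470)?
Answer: -39466/5 ≈ -7893.2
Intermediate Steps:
(T(23, 10) - 282)*(498 - 470) = (1/10 - 282)*(498 - 470) = (⅒ - 282)*28 = -2819/10*28 = -39466/5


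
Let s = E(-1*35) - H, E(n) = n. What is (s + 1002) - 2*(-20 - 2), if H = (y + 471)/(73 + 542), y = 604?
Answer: 124138/123 ≈ 1009.3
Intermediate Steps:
H = 215/123 (H = (604 + 471)/(73 + 542) = 1075/615 = 1075*(1/615) = 215/123 ≈ 1.7480)
s = -4520/123 (s = -1*35 - 1*215/123 = -35 - 215/123 = -4520/123 ≈ -36.748)
(s + 1002) - 2*(-20 - 2) = (-4520/123 + 1002) - 2*(-20 - 2) = 118726/123 - 2*(-22) = 118726/123 + 44 = 124138/123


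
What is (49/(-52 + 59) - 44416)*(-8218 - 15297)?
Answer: 1044277635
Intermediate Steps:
(49/(-52 + 59) - 44416)*(-8218 - 15297) = (49/7 - 44416)*(-23515) = (49*(⅐) - 44416)*(-23515) = (7 - 44416)*(-23515) = -44409*(-23515) = 1044277635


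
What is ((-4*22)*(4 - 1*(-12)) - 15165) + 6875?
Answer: -9698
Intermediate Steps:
((-4*22)*(4 - 1*(-12)) - 15165) + 6875 = (-88*(4 + 12) - 15165) + 6875 = (-88*16 - 15165) + 6875 = (-1408 - 15165) + 6875 = -16573 + 6875 = -9698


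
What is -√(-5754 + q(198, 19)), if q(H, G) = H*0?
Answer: -I*√5754 ≈ -75.855*I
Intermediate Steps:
q(H, G) = 0
-√(-5754 + q(198, 19)) = -√(-5754 + 0) = -√(-5754) = -I*√5754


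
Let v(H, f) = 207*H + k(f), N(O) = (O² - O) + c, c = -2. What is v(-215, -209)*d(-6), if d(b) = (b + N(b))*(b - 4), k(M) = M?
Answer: 15202760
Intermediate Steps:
N(O) = -2 + O² - O (N(O) = (O² - O) - 2 = -2 + O² - O)
v(H, f) = f + 207*H (v(H, f) = 207*H + f = f + 207*H)
d(b) = (-4 + b)*(-2 + b²) (d(b) = (b + (-2 + b² - b))*(b - 4) = (-2 + b²)*(-4 + b) = (-4 + b)*(-2 + b²))
v(-215, -209)*d(-6) = (-209 + 207*(-215))*(8 + (-6)³ - 4*(-6)² - 2*(-6)) = (-209 - 44505)*(8 - 216 - 4*36 + 12) = -44714*(8 - 216 - 144 + 12) = -44714*(-340) = 15202760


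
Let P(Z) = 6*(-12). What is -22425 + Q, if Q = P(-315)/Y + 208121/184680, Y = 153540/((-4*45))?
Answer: -3532465172827/157532040 ≈ -22424.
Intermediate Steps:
P(Z) = -72
Y = -853 (Y = 153540/(-180) = 153540*(-1/180) = -853)
Q = 190824173/157532040 (Q = -72/(-853) + 208121/184680 = -72*(-1/853) + 208121*(1/184680) = 72/853 + 208121/184680 = 190824173/157532040 ≈ 1.2113)
-22425 + Q = -22425 + 190824173/157532040 = -3532465172827/157532040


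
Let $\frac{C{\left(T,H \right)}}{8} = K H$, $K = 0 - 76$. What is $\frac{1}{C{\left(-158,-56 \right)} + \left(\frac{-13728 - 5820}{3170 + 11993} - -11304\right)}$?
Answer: $\frac{15163}{687652828} \approx 2.205 \cdot 10^{-5}$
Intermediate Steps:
$K = -76$ ($K = 0 - 76 = -76$)
$C{\left(T,H \right)} = - 608 H$ ($C{\left(T,H \right)} = 8 \left(- 76 H\right) = - 608 H$)
$\frac{1}{C{\left(-158,-56 \right)} + \left(\frac{-13728 - 5820}{3170 + 11993} - -11304\right)} = \frac{1}{\left(-608\right) \left(-56\right) + \left(\frac{-13728 - 5820}{3170 + 11993} - -11304\right)} = \frac{1}{34048 + \left(- \frac{19548}{15163} + 11304\right)} = \frac{1}{34048 + \frac{171383004}{15163}} = \frac{1}{\frac{687652828}{15163}} = \frac{15163}{687652828}$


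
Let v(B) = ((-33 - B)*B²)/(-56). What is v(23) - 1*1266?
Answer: -737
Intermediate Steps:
v(B) = -B²*(-33 - B)/56 (v(B) = (B²*(-33 - B))*(-1/56) = -B²*(-33 - B)/56)
v(23) - 1*1266 = (1/56)*23²*(33 + 23) - 1*1266 = (1/56)*529*56 - 1266 = 529 - 1266 = -737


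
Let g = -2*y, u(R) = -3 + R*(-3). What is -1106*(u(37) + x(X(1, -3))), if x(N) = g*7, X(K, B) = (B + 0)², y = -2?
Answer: 95116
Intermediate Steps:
u(R) = -3 - 3*R
X(K, B) = B²
g = 4 (g = -2*(-2) = 4)
x(N) = 28 (x(N) = 4*7 = 28)
-1106*(u(37) + x(X(1, -3))) = -1106*((-3 - 3*37) + 28) = -1106*((-3 - 111) + 28) = -1106*(-114 + 28) = -1106*(-86) = 95116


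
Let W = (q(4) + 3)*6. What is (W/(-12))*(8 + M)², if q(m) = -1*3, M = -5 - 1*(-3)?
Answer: 0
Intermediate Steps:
M = -2 (M = -5 + 3 = -2)
q(m) = -3
W = 0 (W = (-3 + 3)*6 = 0*6 = 0)
(W/(-12))*(8 + M)² = (0/(-12))*(8 - 2)² = (0*(-1/12))*6² = 0*36 = 0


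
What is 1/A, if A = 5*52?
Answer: 1/260 ≈ 0.0038462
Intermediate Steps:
A = 260
1/A = 1/260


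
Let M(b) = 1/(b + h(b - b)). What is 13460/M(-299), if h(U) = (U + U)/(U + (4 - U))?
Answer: -4024540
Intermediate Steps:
h(U) = U/2 (h(U) = (2*U)/4 = (2*U)*(¼) = U/2)
M(b) = 1/b (M(b) = 1/(b + (b - b)/2) = 1/(b + (½)*0) = 1/(b + 0) = 1/b)
13460/M(-299) = 13460/(1/(-299)) = 13460/(-1/299) = 13460*(-299) = -4024540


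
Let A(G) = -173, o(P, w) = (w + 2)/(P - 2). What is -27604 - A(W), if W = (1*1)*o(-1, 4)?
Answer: -27431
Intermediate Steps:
o(P, w) = (2 + w)/(-2 + P)
W = -2 (W = (1*1)*((2 + 4)/(-2 - 1)) = 1*(6/(-3)) = 1*(-⅓*6) = 1*(-2) = -2)
-27604 - A(W) = -27604 - 1*(-173) = -27604 + 173 = -27431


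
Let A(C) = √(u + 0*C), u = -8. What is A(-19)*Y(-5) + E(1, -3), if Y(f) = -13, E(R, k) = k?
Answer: -3 - 26*I*√2 ≈ -3.0 - 36.77*I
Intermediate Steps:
A(C) = 2*I*√2 (A(C) = √(-8 + 0*C) = √(-8 + 0) = √(-8) = 2*I*√2)
A(-19)*Y(-5) + E(1, -3) = (2*I*√2)*(-13) - 3 = -26*I*√2 - 3 = -3 - 26*I*√2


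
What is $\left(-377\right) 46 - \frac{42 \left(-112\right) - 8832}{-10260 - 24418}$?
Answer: $- \frac{300699706}{17339} \approx -17342.0$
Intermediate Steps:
$\left(-377\right) 46 - \frac{42 \left(-112\right) - 8832}{-10260 - 24418} = -17342 - \frac{-4704 - 8832}{-34678} = -17342 - \left(-13536\right) \left(- \frac{1}{34678}\right) = -17342 - \frac{6768}{17339} = - \frac{300699706}{17339}$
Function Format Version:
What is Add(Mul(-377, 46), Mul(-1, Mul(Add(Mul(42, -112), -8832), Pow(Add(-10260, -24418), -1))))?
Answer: Rational(-300699706, 17339) ≈ -17342.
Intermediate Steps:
Add(Mul(-377, 46), Mul(-1, Mul(Add(Mul(42, -112), -8832), Pow(Add(-10260, -24418), -1)))) = Add(-17342, Mul(-1, Mul(Add(-4704, -8832), Pow(-34678, -1)))) = Add(-17342, Mul(-1, Mul(-13536, Rational(-1, 34678)))) = Add(-17342, Mul(-1, Rational(6768, 17339))) = Add(-17342, Rational(-6768, 17339)) = Rational(-300699706, 17339)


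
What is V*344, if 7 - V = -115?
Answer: 41968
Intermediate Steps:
V = 122 (V = 7 - 1*(-115) = 7 + 115 = 122)
V*344 = 122*344 = 41968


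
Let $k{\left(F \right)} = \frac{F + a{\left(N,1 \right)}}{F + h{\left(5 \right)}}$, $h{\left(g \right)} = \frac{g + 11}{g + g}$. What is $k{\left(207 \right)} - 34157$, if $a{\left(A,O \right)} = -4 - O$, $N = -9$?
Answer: $- \frac{35624741}{1043} \approx -34156.0$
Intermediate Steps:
$h{\left(g \right)} = \frac{11 + g}{2 g}$
$k{\left(F \right)} = \frac{-5 + F}{\frac{8}{5} + F}$ ($k{\left(F \right)} = \frac{F - 5}{F + \frac{11 + 5}{2 \cdot 5}} = \frac{F - 5}{F + \frac{1}{2} \cdot \frac{1}{5} \cdot 16} = \frac{F - 5}{F + \frac{8}{5}} = \frac{-5 + F}{\frac{8}{5} + F}$)
$k{\left(207 \right)} - 34157 = \frac{5 \left(-5 + 207\right)}{8 + 5 \cdot 207} - 34157 = 5 \frac{1}{8 + 1035} \cdot 202 - 34157 = 5 \cdot \frac{1}{1043} \cdot 202 - 34157 = \frac{1010}{1043} - 34157 = - \frac{35624741}{1043}$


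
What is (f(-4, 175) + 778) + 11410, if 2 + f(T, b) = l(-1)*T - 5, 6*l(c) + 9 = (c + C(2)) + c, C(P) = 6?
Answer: 36553/3 ≈ 12184.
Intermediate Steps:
l(c) = -½ + c/3 (l(c) = -3/2 + ((c + 6) + c)/6 = -3/2 + ((6 + c) + c)/6 = -3/2 + (6 + 2*c)/6 = -3/2 + (1 + c/3) = -½ + c/3)
f(T, b) = -7 - 5*T/6 (f(T, b) = -2 + ((-½ + (⅓)*(-1))*T - 5) = -2 + ((-½ - ⅓)*T - 5) = -2 + (-5*T/6 - 5) = -2 + (-5 - 5*T/6) = -7 - 5*T/6)
(f(-4, 175) + 778) + 11410 = ((-7 - ⅚*(-4)) + 778) + 11410 = ((-7 + 10/3) + 778) + 11410 = (-11/3 + 778) + 11410 = 2323/3 + 11410 = 36553/3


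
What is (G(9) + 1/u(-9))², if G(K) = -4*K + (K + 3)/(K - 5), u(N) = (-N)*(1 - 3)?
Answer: 354025/324 ≈ 1092.7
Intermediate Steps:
u(N) = 2*N (u(N) = -N*(-2) = 2*N)
G(K) = -4*K + (3 + K)/(-5 + K)
(G(9) + 1/u(-9))² = ((3 - 4*9² + 21*9)/(-5 + 9) + 1/(2*(-9)))² = ((3 - 4*81 + 189)/4 + 1/(-18))² = ((3 - 324 + 189)/4 - 1/18)² = ((¼)*(-132) - 1/18)² = (-33 - 1/18)² = (-595/18)² = 354025/324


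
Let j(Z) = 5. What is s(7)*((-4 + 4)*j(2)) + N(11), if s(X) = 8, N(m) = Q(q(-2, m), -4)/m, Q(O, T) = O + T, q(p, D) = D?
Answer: 7/11 ≈ 0.63636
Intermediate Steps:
N(m) = (-4 + m)/m (N(m) = (m - 4)/m = (-4 + m)/m)
s(7)*((-4 + 4)*j(2)) + N(11) = 8*((-4 + 4)*5) + (-4 + 11)/11 = 8*(0*5) + (1/11)*7 = 8*0 + 7/11 = 0 + 7/11 = 7/11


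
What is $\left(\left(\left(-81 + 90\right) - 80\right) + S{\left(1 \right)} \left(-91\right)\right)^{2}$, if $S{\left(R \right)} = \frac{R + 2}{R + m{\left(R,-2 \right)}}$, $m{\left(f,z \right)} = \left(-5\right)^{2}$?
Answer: $\frac{26569}{4} \approx 6642.3$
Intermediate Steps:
$m{\left(f,z \right)} = 25$
$S{\left(R \right)} = \frac{2 + R}{25 + R}$ ($S{\left(R \right)} = \frac{R + 2}{R + 25} = \frac{2 + R}{25 + R}$)
$\left(\left(\left(-81 + 90\right) - 80\right) + S{\left(1 \right)} \left(-91\right)\right)^{2} = \left(\left(\left(-81 + 90\right) - 80\right) + \frac{2 + 1}{25 + 1} \left(-91\right)\right)^{2} = \left(\left(9 - 80\right) + \frac{1}{26} \cdot 3 \left(-91\right)\right)^{2} = \left(-71 + \frac{1}{26} \cdot 3 \left(-91\right)\right)^{2} = \left(-71 + \frac{3}{26} \left(-91\right)\right)^{2} = \left(-71 - \frac{21}{2}\right)^{2} = \left(- \frac{163}{2}\right)^{2} = \frac{26569}{4}$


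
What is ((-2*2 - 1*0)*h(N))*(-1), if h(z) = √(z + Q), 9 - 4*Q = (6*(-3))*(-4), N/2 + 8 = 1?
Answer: 2*I*√119 ≈ 21.817*I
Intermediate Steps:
N = -14 (N = -16 + 2*1 = -16 + 2 = -14)
Q = -63/4 (Q = 9/4 - 6*(-3)*(-4)/4 = 9/4 - (-9)*(-4)/2 = 9/4 - ¼*72 = 9/4 - 18 = -63/4 ≈ -15.750)
h(z) = √(-63/4 + z) (h(z) = √(z - 63/4) = √(-63/4 + z))
((-2*2 - 1*0)*h(N))*(-1) = ((-2*2 - 1*0)*(√(-63 + 4*(-14))/2))*(-1) = ((-4 + 0)*(√(-63 - 56)/2))*(-1) = -2*√(-119)*(-1) = -2*I*√119*(-1) = 2*I*√119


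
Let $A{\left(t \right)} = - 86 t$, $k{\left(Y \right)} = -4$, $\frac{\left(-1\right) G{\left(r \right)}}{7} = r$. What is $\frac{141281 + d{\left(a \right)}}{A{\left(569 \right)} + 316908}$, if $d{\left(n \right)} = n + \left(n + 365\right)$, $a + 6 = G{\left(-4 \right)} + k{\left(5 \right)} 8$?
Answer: $\frac{70813}{133987} \approx 0.52851$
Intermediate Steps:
$G{\left(r \right)} = - 7 r$
$a = -10$ ($a = -6 - 4 = -10$)
$d{\left(n \right)} = 365 + 2 n$ ($d{\left(n \right)} = n + \left(365 + n\right) = 365 + 2 n$)
$\frac{141281 + d{\left(a \right)}}{A{\left(569 \right)} + 316908} = \frac{141281 + \left(365 + 2 \left(-10\right)\right)}{\left(-86\right) 569 + 316908} = \frac{141281 + \left(365 - 20\right)}{-48934 + 316908} = \frac{141281 + 345}{267974} = 141626 \cdot \frac{1}{267974} = \frac{70813}{133987}$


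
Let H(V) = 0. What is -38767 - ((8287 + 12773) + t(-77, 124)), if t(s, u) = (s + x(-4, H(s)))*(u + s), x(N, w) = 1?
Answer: -56255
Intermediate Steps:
t(s, u) = (1 + s)*(s + u) (t(s, u) = (s + 1)*(u + s) = (1 + s)*(s + u))
-38767 - ((8287 + 12773) + t(-77, 124)) = -38767 - ((8287 + 12773) + (-77 + 124 + (-77)² - 77*124)) = -38767 - (21060 + (-77 + 124 + 5929 - 9548)) = -38767 - (21060 - 3572) = -38767 - 1*17488 = -38767 - 17488 = -56255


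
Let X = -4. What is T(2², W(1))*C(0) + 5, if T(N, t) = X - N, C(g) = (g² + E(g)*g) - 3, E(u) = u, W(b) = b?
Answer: 29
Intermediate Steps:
C(g) = -3 + 2*g² (C(g) = (g² + g*g) - 3 = (g² + g²) - 3 = 2*g² - 3 = -3 + 2*g²)
T(N, t) = -4 - N
T(2², W(1))*C(0) + 5 = (-4 - 1*2²)*(-3 + 2*0²) + 5 = (-4 - 1*4)*(-3 + 2*0) + 5 = (-4 - 4)*(-3 + 0) + 5 = -8*(-3) + 5 = 24 + 5 = 29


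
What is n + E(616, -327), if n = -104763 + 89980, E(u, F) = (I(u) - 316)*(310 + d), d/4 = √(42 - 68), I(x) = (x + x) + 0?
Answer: 269177 + 3664*I*√26 ≈ 2.6918e+5 + 18683.0*I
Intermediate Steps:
I(x) = 2*x (I(x) = 2*x + 0 = 2*x)
d = 4*I*√26 (d = 4*√(42 - 68) = 4*√(-26) = 4*(I*√26) = 4*I*√26 ≈ 20.396*I)
E(u, F) = (-316 + 2*u)*(310 + 4*I*√26) (E(u, F) = (2*u - 316)*(310 + 4*I*√26) = (-316 + 2*u)*(310 + 4*I*√26))
n = -14783
n + E(616, -327) = -14783 + (-97960 + 620*616 - 1264*I*√26 + 8*I*616*√26) = -14783 + (-97960 + 381920 - 1264*I*√26 + 4928*I*√26) = -14783 + (283960 + 3664*I*√26) = 269177 + 3664*I*√26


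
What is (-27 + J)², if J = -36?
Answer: 3969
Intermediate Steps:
(-27 + J)² = (-27 - 36)² = (-63)² = 3969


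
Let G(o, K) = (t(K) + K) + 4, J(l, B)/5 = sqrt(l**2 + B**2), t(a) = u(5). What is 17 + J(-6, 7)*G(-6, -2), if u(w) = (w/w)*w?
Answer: 17 + 35*sqrt(85) ≈ 339.68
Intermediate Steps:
u(w) = w (u(w) = 1*w = w)
t(a) = 5
J(l, B) = 5*sqrt(B**2 + l**2) (J(l, B) = 5*sqrt(l**2 + B**2) = 5*sqrt(B**2 + l**2))
G(o, K) = 9 + K (G(o, K) = (5 + K) + 4 = 9 + K)
17 + J(-6, 7)*G(-6, -2) = 17 + (5*sqrt(7**2 + (-6)**2))*(9 - 2) = 17 + (5*sqrt(49 + 36))*7 = 17 + (5*sqrt(85))*7 = 17 + 35*sqrt(85)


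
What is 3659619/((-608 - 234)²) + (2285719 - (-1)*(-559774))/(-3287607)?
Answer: 3602585390251/776931669716 ≈ 4.6369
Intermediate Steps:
3659619/((-608 - 234)²) + (2285719 - (-1)*(-559774))/(-3287607) = 3659619/((-842)²) + (2285719 - 1*559774)*(-1/3287607) = 3659619/708964 + (2285719 - 559774)*(-1/3287607) = 3659619*(1/708964) + 1725945*(-1/3287607) = 3659619/708964 - 575315/1095869 = 3602585390251/776931669716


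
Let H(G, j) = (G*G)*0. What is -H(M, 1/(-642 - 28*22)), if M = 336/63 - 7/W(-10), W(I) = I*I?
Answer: 0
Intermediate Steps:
W(I) = I²
M = 1579/300 (M = 336/63 - 7/((-10)²) = 336*(1/63) - 7/100 = 16/3 - 7*1/100 = 16/3 - 7/100 = 1579/300 ≈ 5.2633)
H(G, j) = 0 (H(G, j) = G²*0 = 0)
-H(M, 1/(-642 - 28*22)) = -1*0 = 0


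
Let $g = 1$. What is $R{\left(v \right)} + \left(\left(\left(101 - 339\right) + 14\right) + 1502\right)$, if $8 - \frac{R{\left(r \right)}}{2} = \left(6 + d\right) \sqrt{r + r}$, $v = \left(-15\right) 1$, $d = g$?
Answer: $1294 - 14 i \sqrt{30} \approx 1294.0 - 76.681 i$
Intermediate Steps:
$d = 1$
$v = -15$
$R{\left(r \right)} = 16 - 14 \sqrt{2} \sqrt{r}$ ($R{\left(r \right)} = 16 - 2 \left(6 + 1\right) \sqrt{r + r} = 16 - 2 \cdot 7 \sqrt{2 r} = 16 - 2 \cdot 7 \sqrt{2} \sqrt{r} = 16 - 14 \sqrt{2} \sqrt{r}$)
$R{\left(v \right)} + \left(\left(\left(101 - 339\right) + 14\right) + 1502\right) = \left(16 - 14 \sqrt{2} \sqrt{-15}\right) + \left(\left(\left(101 - 339\right) + 14\right) + 1502\right) = \left(16 - 14 \sqrt{2} i \sqrt{15}\right) + \left(\left(\left(101 - 339\right) + 14\right) + 1502\right) = \left(16 - 14 i \sqrt{30}\right) + \left(\left(-238 + 14\right) + 1502\right) = \left(16 - 14 i \sqrt{30}\right) + \left(-224 + 1502\right) = \left(16 - 14 i \sqrt{30}\right) + 1278 = 1294 - 14 i \sqrt{30}$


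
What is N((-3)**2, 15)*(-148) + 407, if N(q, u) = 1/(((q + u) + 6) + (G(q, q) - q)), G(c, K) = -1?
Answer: 1998/5 ≈ 399.60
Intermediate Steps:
N(q, u) = 1/(5 + u) (N(q, u) = 1/(((q + u) + 6) + (-1 - q)) = 1/((6 + q + u) + (-1 - q)) = 1/(5 + u))
N((-3)**2, 15)*(-148) + 407 = -148/(5 + 15) + 407 = -148/20 + 407 = (1/20)*(-148) + 407 = -37/5 + 407 = 1998/5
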